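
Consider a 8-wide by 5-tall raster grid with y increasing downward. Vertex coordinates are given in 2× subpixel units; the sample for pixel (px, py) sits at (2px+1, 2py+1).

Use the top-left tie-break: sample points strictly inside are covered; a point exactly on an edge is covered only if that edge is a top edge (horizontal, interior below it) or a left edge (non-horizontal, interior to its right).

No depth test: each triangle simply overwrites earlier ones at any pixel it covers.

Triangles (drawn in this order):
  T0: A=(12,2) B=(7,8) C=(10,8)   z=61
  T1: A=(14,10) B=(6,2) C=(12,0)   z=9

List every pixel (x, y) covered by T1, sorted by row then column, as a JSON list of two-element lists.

T0:
  2·area = 18  (B↔C swapped to make it positive)
  edge (12, 2)→(10, 8): d=(-2,6) right/bottom  bias=-1
  edge (10, 8)→(7, 8): d=(-3,0) right/bottom  bias=-1
  edge (7, 8)→(12, 2): d=(5,-6) top-left  bias=+0
    (5,2)@(11, 5): e=[0,9,9] → ·  [on edge]
    (4,3)@(9, 7): e=[8,3,7] → #
    (5,3)@(11, 7): e=[-4,3,19] → ·
    (4,4)@(9, 9): e=[4,-3,17] → ·
  covered (1 px):
    · · · · · · · ·
    · · · · · · · ·
    · · · · · · · ·
    · · · · # · · ·
    · · · · · · · ·
T1:
  2·area = 64
  edge (14, 10)→(6, 2): d=(-8,-8) top-left  bias=+0
  edge (6, 2)→(12, 0): d=(6,-2) top-left  bias=+0
  edge (12, 0)→(14, 10): d=(2,10) right/bottom  bias=-1
    (2,0)@(5, 1): e=[0,-8,72] → ·  [on edge]
    (4,0)@(9, 1): e=[32,0,32] → #  [on edge]
    (5,0)@(11, 1): e=[48,4,12] → #
    (6,0)@(13, 1): e=[64,8,-8] → ·
    (1,1)@(3, 3): e=[-32,0,96] → ·  [on edge]
    (3,1)@(7, 3): e=[0,8,56] → #  [on edge]
    (6,1)@(13, 3): e=[48,20,-4] → ·
    (3,2)@(7, 5): e=[-16,20,60] → ·
    (4,2)@(9, 5): e=[0,24,40] → #  [on edge]
    (6,2)@(13, 5): e=[32,32,0] → ·  [on edge]
    (4,3)@(9, 7): e=[-16,36,44] → ·
    (5,3)@(11, 7): e=[0,40,24] → #  [on edge]
    (6,4)@(13, 9): e=[0,56,8] → #  [on edge]
  covered (10 px):
    · · · · # # · ·
    · · · # # # · ·
    · · · · # # · ·
    · · · · · # # ·
    · · · · · · # ·

Result: [[4,0],[5,0],[3,1],[4,1],[5,1],[4,2],[5,2],[5,3],[6,3],[6,4]]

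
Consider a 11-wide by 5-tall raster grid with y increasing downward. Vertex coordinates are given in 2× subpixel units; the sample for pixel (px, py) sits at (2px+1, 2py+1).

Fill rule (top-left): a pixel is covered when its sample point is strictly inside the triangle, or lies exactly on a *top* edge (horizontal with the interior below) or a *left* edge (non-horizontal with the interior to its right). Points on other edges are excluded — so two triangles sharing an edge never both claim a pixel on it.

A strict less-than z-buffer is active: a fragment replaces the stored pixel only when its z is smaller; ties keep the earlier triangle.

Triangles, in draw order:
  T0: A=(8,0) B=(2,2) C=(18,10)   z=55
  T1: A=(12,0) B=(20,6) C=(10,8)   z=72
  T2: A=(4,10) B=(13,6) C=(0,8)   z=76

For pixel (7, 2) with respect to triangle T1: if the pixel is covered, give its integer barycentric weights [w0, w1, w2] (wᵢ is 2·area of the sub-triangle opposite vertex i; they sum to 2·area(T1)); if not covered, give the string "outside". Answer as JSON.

T0:
  2·area = 80  (B↔C swapped to make it positive)
  edge (8, 0)→(18, 10): d=(10,10) right/bottom  bias=-1
  edge (18, 10)→(2, 2): d=(-16,-8) top-left  bias=+0
  edge (2, 2)→(8, 0): d=(6,-2) top-left  bias=+0
    (2,0)@(5, 1): e=[40,40,0] → X  [on edge]
    (3,0)@(7, 1): e=[20,56,4] → X
    (4,0)@(9, 1): e=[0,72,8] → .  [on edge]
    (2,1)@(5, 3): e=[60,8,12] → X
    (4,1)@(9, 3): e=[20,40,20] → X
    (5,1)@(11, 3): e=[0,56,24] → .  [on edge]
    (2,2)@(5, 5): e=[80,-24,24] → .
    (3,2)@(7, 5): e=[60,-8,28] → .
    (4,2)@(9, 5): e=[40,8,32] → X
    (5,2)@(11, 5): e=[20,24,36] → X
    (6,2)@(13, 5): e=[0,40,40] → .  [on edge]
    (4,3)@(9, 7): e=[60,-24,44] → .
    (7,3)@(15, 7): e=[0,24,56] → .  [on edge]
    (8,4)@(17, 9): e=[0,8,72] → .  [on edge]
  covered (8 px):
    . . X X . . . . . . .
    . . X X X . . . . . .
    . . . . X X . . . . .
    . . . . . . X . . . .
    . . . . . . . . . . .
T1:
  2·area = 76
  edge (12, 0)→(20, 6): d=(8,6) right/bottom  bias=-1
  edge (20, 6)→(10, 8): d=(-10,2) right/bottom  bias=-1
  edge (10, 8)→(12, 0): d=(2,-8) top-left  bias=+0
    (6,0)@(13, 1): e=[2,64,10] → X
    (7,0)@(15, 1): e=[-10,60,26] → .
    (6,1)@(13, 3): e=[18,44,14] → X
    (7,1)@(15, 3): e=[6,40,30] → X
    (8,1)@(17, 3): e=[-6,36,46] → .
    (5,2)@(11, 5): e=[46,28,2] → X
    (8,2)@(17, 5): e=[10,16,50] → X
    (9,2)@(19, 5): e=[-2,12,66] → .
    (5,3)@(11, 7): e=[62,8,6] → X
    (7,3)@(15, 7): e=[38,0,38] → .  [on edge]
    (8,3)@(17, 7): e=[26,-4,54] → .
    (2,4)@(5, 9): e=[114,0,-38] → .  [on edge]
  covered (9 px):
    . . . . . . X . . . .
    . . . . . . X X . . .
    . . . . . X X X X . .
    . . . . . X X . . . .
    . . . . . . . . . . .
T2:
  2·area = 34  (B↔C swapped to make it positive)
  edge (4, 10)→(0, 8): d=(-4,-2) top-left  bias=+0
  edge (0, 8)→(13, 6): d=(13,-2) top-left  bias=+0
  edge (13, 6)→(4, 10): d=(-9,4) right/bottom  bias=-1
    (3,3)@(7, 7): e=[18,1,15] → X
    (4,3)@(9, 7): e=[22,5,7] → X
    (5,3)@(11, 7): e=[26,9,-1] → .
    (1,4)@(3, 9): e=[2,19,13] → X
    (2,4)@(5, 9): e=[6,23,5] → X
    (3,4)@(7, 9): e=[10,27,-3] → .
    (4,4)@(9, 9): e=[14,31,-11] → .
  covered (4 px):
    . . . . . . . . . . .
    . . . . . . . . . . .
    . . . . . . . . . . .
    . . . X X . . . . . .
    . X X . . . . . . . .

Result: [20,34,22]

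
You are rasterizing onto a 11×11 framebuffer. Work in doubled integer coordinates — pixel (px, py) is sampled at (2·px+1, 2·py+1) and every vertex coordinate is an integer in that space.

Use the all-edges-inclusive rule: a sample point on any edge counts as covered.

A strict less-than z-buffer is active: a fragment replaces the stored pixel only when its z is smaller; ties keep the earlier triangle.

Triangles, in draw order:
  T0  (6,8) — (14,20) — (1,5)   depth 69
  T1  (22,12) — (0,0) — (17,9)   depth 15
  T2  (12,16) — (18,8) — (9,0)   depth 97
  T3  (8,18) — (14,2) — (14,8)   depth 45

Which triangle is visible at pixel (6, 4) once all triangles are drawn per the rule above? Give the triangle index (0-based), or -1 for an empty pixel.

T0:
  2·area = 36
  edge (6, 8)→(14, 20): d=(8,12) inclusive
  edge (14, 20)→(1, 5): d=(-13,-15) inclusive
  edge (1, 5)→(6, 8): d=(5,3) inclusive
    (0,2)@(1, 5): e=[36,0,0] → █  [on edge]
    (1,2)@(3, 5): e=[12,30,-6] → ·
    (0,3)@(1, 7): e=[52,-26,10] → ·
    (1,3)@(3, 7): e=[28,4,4] → █
    (2,3)@(5, 7): e=[4,34,-2] → ·
    (1,4)@(3, 9): e=[44,-22,14] → ·
    (2,4)@(5, 9): e=[20,8,8] → █
    (3,4)@(7, 9): e=[-4,38,2] → ·
    (2,5)@(5, 11): e=[36,-18,18] → ·
    (3,5)@(7, 11): e=[12,12,12] → █
    (4,5)@(9, 11): e=[-12,42,6] → ·
    (5,5)@(11, 11): e=[-36,72,0] → ·  [on edge]
    (10,8)@(21, 17): e=[-108,144,0] → ·  [on edge]
  covered (5 px):
    · · · · · · · · · · ·
    · · · · · · · · · · ·
    █ · · · · · · · · · ·
    · █ · · · · · · · · ·
    · · █ · · · · · · · ·
    · · · █ · · · · · · ·
    · · · · █ · · · · · ·
    · · · · · · · · · · ·
    · · · · · · · · · · ·
    · · · · · · · · · · ·
    · · · · · · · · · · ·
T1:
  2·area = 6
  edge (22, 12)→(0, 0): d=(-22,-12) inclusive
  edge (0, 0)→(17, 9): d=(17,9) inclusive
  edge (17, 9)→(22, 12): d=(5,3) inclusive
    (3,1)@(7, 3): e=[18,-12,0] → ·  [on edge]
    (6,3)@(13, 7): e=[2,2,2] → █
    (7,3)@(15, 7): e=[26,-16,-4] → ·
    (6,4)@(13, 9): e=[-42,36,12] → ·
    (8,4)@(17, 9): e=[6,0,0] → █  [on edge]
    (9,4)@(19, 9): e=[30,-18,-6] → ·
    (8,5)@(17, 11): e=[-38,34,10] → ·
  covered (2 px):
    · · · · · · · · · · ·
    · · · · · · · · · · ·
    · · · · · · · · · · ·
    · · · · · · █ · · · ·
    · · · · · · · · █ · ·
    · · · · · · · · · · ·
    · · · · · · · · · · ·
    · · · · · · · · · · ·
    · · · · · · · · · · ·
    · · · · · · · · · · ·
    · · · · · · · · · · ·
T2:
  2·area = 120  (B↔C swapped to make it positive)
  edge (12, 16)→(9, 0): d=(-3,-16) inclusive
  edge (9, 0)→(18, 8): d=(9,8) inclusive
  edge (18, 8)→(12, 16): d=(-6,8) inclusive
    (5,1)@(11, 3): e=[23,11,86] → █
    (6,1)@(13, 3): e=[55,-5,70] → ·
    (5,2)@(11, 5): e=[17,29,74] → █
    (6,2)@(13, 5): e=[49,13,58] → █
    (7,2)@(15, 5): e=[81,-3,42] → ·
    (5,3)@(11, 7): e=[11,47,62] → █
    (7,3)@(15, 7): e=[75,15,30] → █
    (8,3)@(17, 7): e=[107,-1,14] → ·
    (5,4)@(11, 9): e=[5,65,50] → █
    (8,4)@(17, 9): e=[101,17,2] → █
    (9,4)@(19, 9): e=[133,1,-14] → ·
    (5,5)@(11, 11): e=[-1,83,38] → ·
  covered (13 px):
    · · · · · · · · · · ·
    · · · · · █ · · · · ·
    · · · · · █ █ · · · ·
    · · · · · █ █ █ · · ·
    · · · · · █ █ █ █ · ·
    · · · · · · █ █ · · ·
    · · · · · · █ · · · ·
    · · · · · · · · · · ·
    · · · · · · · · · · ·
    · · · · · · · · · · ·
    · · · · · · · · · · ·
T3:
  2·area = 36
  edge (8, 18)→(14, 2): d=(6,-16) inclusive
  edge (14, 2)→(14, 8): d=(0,6) inclusive
  edge (14, 8)→(8, 18): d=(-6,10) inclusive
    (8,1)@(17, 3): e=[54,-18,0] → ·  [on edge]
    (6,2)@(13, 5): e=[2,6,28] → █
    (7,2)@(15, 5): e=[34,-6,8] → ·
    (6,3)@(13, 7): e=[14,6,16] → █
    (7,3)@(15, 7): e=[46,-6,-4] → ·
    (6,4)@(13, 9): e=[26,6,4] → █
    (7,4)@(15, 9): e=[58,-6,-16] → ·
    (5,5)@(11, 11): e=[6,18,12] → █
    (6,5)@(13, 11): e=[38,6,-8] → ·
    (5,6)@(11, 13): e=[18,18,0] → █  [on edge]
    (6,6)@(13, 13): e=[50,6,-20] → ·
    (5,7)@(11, 15): e=[30,18,-12] → ·
  covered (5 px):
    · · · · · · · · · · ·
    · · · · · · · · · · ·
    · · · · · · █ · · · ·
    · · · · · · █ · · · ·
    · · · · · · █ · · · ·
    · · · · · █ · · · · ·
    · · · · · █ · · · · ·
    · · · · · · · · · · ·
    · · · · · · · · · · ·
    · · · · · · · · · · ·
    · · · · · · · · · · ·

Z-buffer (winner per pixel, '.' = empty):
  . . . . . . . . . . .
  . . . . . 2 . . . . .
  0 . . . . 2 3 . . . .
  . 0 . . . 2 1 2 . . .
  . . 0 . . 2 3 2 1 . .
  . . . 0 . 3 2 2 . . .
  . . . . 0 3 2 . . . .
  . . . . . . . . . . .
  . . . . . . . . . . .
  . . . . . . . . . . .
  . . . . . . . . . . .

Result: 3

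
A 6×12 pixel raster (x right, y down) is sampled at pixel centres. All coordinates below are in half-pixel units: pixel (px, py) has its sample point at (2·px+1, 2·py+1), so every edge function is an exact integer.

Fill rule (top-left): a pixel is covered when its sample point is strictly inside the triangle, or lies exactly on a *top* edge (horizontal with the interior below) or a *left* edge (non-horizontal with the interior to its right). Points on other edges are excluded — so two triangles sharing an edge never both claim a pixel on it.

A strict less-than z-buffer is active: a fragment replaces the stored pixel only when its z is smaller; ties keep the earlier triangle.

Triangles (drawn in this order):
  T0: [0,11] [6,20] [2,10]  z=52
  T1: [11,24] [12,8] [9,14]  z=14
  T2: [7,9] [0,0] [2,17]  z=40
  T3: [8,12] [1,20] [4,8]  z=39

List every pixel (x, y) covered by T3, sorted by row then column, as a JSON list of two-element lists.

T0:
  2·area = 24  (B↔C swapped to make it positive)
  edge (0, 11)→(2, 10): d=(2,-1) top-left  bias=+0
  edge (2, 10)→(6, 20): d=(4,10) right/bottom  bias=-1
  edge (6, 20)→(0, 11): d=(-6,-9) top-left  bias=+0
    (0,5)@(1, 11): e=[1,14,9] → █
    (1,5)@(3, 11): e=[3,-6,27] → ·
    (0,6)@(1, 13): e=[5,22,-3] → ·
    (1,6)@(3, 13): e=[7,2,15] → █
    (2,6)@(5, 13): e=[9,-18,33] → ·
    (1,7)@(3, 15): e=[11,10,3] → █
    (2,7)@(5, 15): e=[13,-10,21] → ·
    (1,8)@(3, 17): e=[15,18,-9] → ·
  covered (3 px):
    · · · · · ·
    · · · · · ·
    · · · · · ·
    · · · · · ·
    · · · · · ·
    █ · · · · ·
    · █ · · · ·
    · █ · · · ·
    · · · · · ·
    · · · · · ·
    · · · · · ·
    · · · · · ·
T1:
  2·area = 42  (B↔C swapped to make it positive)
  edge (11, 24)→(9, 14): d=(-2,-10) top-left  bias=+0
  edge (9, 14)→(12, 8): d=(3,-6) top-left  bias=+0
  edge (12, 8)→(11, 24): d=(-1,16) right/bottom  bias=-1
    (5,5)@(11, 11): e=[26,3,13] → █
    (5,6)@(11, 13): e=[22,9,11] → █
    (5,7)@(11, 15): e=[18,15,9] → █
    (5,8)@(11, 17): e=[14,21,7] → █
    (5,9)@(11, 19): e=[10,27,5] → █
    (5,10)@(11, 21): e=[6,33,3] → █
    (5,11)@(11, 23): e=[2,39,1] → █
  covered (7 px):
    · · · · · ·
    · · · · · ·
    · · · · · ·
    · · · · · ·
    · · · · · ·
    · · · · · █
    · · · · · █
    · · · · · █
    · · · · · █
    · · · · · █
    · · · · · █
    · · · · · █
T2:
  2·area = 101  (B↔C swapped to make it positive)
  edge (7, 9)→(2, 17): d=(-5,8) right/bottom  bias=-1
  edge (2, 17)→(0, 0): d=(-2,-17) top-left  bias=+0
  edge (0, 0)→(7, 9): d=(7,9) right/bottom  bias=-1
    (0,1)@(1, 3): e=[78,11,12] → █
    (1,1)@(3, 3): e=[62,45,-6] → ·
    (0,2)@(1, 5): e=[68,7,26] → █
    (1,2)@(3, 5): e=[52,41,8] → █
    (2,2)@(5, 5): e=[36,75,-10] → ·
    (0,3)@(1, 7): e=[58,3,40] → █
    (2,3)@(5, 7): e=[26,71,4] → █
    (3,3)@(7, 7): e=[10,105,-14] → ·
    (0,4)@(1, 9): e=[48,-1,54] → ·
    (1,4)@(3, 9): e=[32,33,36] → █
    (3,4)@(7, 9): e=[0,101,0] → ·  [on edge]
    (1,5)@(3, 11): e=[22,29,50] → █
  covered (12 px):
    · · · · · ·
    █ · · · · ·
    █ █ · · · ·
    █ █ █ · · ·
    · █ █ · · ·
    · █ █ · · ·
    · █ · · · ·
    · █ · · · ·
    · · · · · ·
    · · · · · ·
    · · · · · ·
    · · · · · ·
T3:
  2·area = 60
  edge (8, 12)→(1, 20): d=(-7,8) right/bottom  bias=-1
  edge (1, 20)→(4, 8): d=(3,-12) top-left  bias=+0
  edge (4, 8)→(8, 12): d=(4,4) right/bottom  bias=-1
    (0,2)@(1, 5): e=[105,-45,0] → ·  [on edge]
    (1,3)@(3, 7): e=[75,-15,0] → ·  [on edge]
    (2,4)@(5, 9): e=[45,15,0] → ·  [on edge]
    (2,5)@(5, 11): e=[31,21,8] → █
    (3,5)@(7, 11): e=[15,45,0] → ·  [on edge]
    (1,6)@(3, 13): e=[33,3,24] → █
    (3,6)@(7, 13): e=[1,51,8] → █
    (4,6)@(9, 13): e=[-15,75,0] → ·  [on edge]
    (1,7)@(3, 15): e=[19,9,32] → █
    (3,7)@(7, 15): e=[-13,57,16] → ·
    (5,7)@(11, 15): e=[-45,105,0] → ·  [on edge]
    (1,8)@(3, 17): e=[5,15,40] → █
  covered (7 px):
    · · · · · ·
    · · · · · ·
    · · · · · ·
    · · · · · ·
    · · · · · ·
    · · █ · · ·
    · █ █ █ · ·
    · █ █ · · ·
    · █ · · · ·
    · · · · · ·
    · · · · · ·
    · · · · · ·

Final: [[2,5],[1,6],[2,6],[3,6],[1,7],[2,7],[1,8]]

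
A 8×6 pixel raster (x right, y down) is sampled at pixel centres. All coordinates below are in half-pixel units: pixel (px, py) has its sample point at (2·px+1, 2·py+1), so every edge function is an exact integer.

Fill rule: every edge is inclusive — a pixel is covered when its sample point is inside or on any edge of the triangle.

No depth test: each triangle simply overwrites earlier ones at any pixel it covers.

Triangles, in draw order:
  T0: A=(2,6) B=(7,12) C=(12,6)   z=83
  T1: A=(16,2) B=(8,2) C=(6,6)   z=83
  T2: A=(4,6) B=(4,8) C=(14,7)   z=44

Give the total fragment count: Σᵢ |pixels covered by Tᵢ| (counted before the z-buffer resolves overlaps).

T0:
  2·area = 60  (B↔C swapped to make it positive)
  edge (2, 6)→(12, 6): d=(10,0) inclusive
  edge (12, 6)→(7, 12): d=(-5,6) inclusive
  edge (7, 12)→(2, 6): d=(-5,-6) inclusive
    (1,3)@(3, 7): e=[10,49,1] → #
    (2,3)@(5, 7): e=[10,37,13] → #
    (3,3)@(7, 7): e=[10,25,25] → #
    (4,3)@(9, 7): e=[10,13,37] → #
    (5,3)@(11, 7): e=[10,1,49] → #
    (6,3)@(13, 7): e=[10,-11,61] → ·
    (1,4)@(3, 9): e=[30,39,-9] → ·
    (2,4)@(5, 9): e=[30,27,3] → #
    (5,4)@(11, 9): e=[30,-9,39] → ·
    (2,5)@(5, 11): e=[50,17,-7] → ·
    (3,5)@(7, 11): e=[50,5,5] → #
    (4,5)@(9, 11): e=[50,-7,17] → ·
  covered (9 px):
    · · · · · · · ·
    · · · · · · · ·
    · · · · · · · ·
    · # # # # # · ·
    · · # # # · · ·
    · · · # · · · ·
T1:
  2·area = 32  (B↔C swapped to make it positive)
  edge (16, 2)→(6, 6): d=(-10,4) inclusive
  edge (6, 6)→(8, 2): d=(2,-4) inclusive
  edge (8, 2)→(16, 2): d=(8,0) inclusive
    (4,1)@(9, 3): e=[18,6,8] → #
    (5,1)@(11, 3): e=[10,14,8] → #
    (6,1)@(13, 3): e=[2,22,8] → #
    (7,1)@(15, 3): e=[-6,30,8] → ·
    (3,2)@(7, 5): e=[6,2,24] → #
    (4,2)@(9, 5): e=[-2,10,24] → ·
    (5,2)@(11, 5): e=[-10,18,24] → ·
    (6,2)@(13, 5): e=[-18,26,24] → ·
    (3,3)@(7, 7): e=[-14,6,40] → ·
  covered (4 px):
    · · · · · · · ·
    · · · · # # # ·
    · · · # · · · ·
    · · · · · · · ·
    · · · · · · · ·
    · · · · · · · ·
T2:
  2·area = 20  (B↔C swapped to make it positive)
  edge (4, 6)→(14, 7): d=(10,1) inclusive
  edge (14, 7)→(4, 8): d=(-10,1) inclusive
  edge (4, 8)→(4, 6): d=(0,-2) inclusive
    (2,3)@(5, 7): e=[9,9,2] → #
    (3,3)@(7, 7): e=[7,7,6] → #
    (4,3)@(9, 7): e=[5,5,10] → #
    (5,3)@(11, 7): e=[3,3,14] → #
    (6,3)@(13, 7): e=[1,1,18] → #
    (7,3)@(15, 7): e=[-1,-1,22] → ·
    (2,4)@(5, 9): e=[29,-11,2] → ·
    (3,4)@(7, 9): e=[27,-13,6] → ·
    (4,4)@(9, 9): e=[25,-15,10] → ·
    (5,4)@(11, 9): e=[23,-17,14] → ·
    (6,4)@(13, 9): e=[21,-19,18] → ·
  covered (5 px):
    · · · · · · · ·
    · · · · · · · ·
    · · · · · · · ·
    · · # # # # # ·
    · · · · · · · ·
    · · · · · · · ·

Result: 18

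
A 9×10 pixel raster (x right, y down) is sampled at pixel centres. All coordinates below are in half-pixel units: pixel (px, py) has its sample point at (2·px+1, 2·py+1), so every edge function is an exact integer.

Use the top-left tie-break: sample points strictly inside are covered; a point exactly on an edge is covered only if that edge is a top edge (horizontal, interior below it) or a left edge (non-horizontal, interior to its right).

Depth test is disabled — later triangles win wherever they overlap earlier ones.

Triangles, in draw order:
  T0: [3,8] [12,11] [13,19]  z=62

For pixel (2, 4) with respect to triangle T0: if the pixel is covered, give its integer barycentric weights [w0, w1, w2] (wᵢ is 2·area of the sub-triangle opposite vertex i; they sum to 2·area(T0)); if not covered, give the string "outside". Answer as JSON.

T0:
  2·area = 69
  edge (3, 8)→(12, 11): d=(9,3) right/bottom  bias=-1
  edge (12, 11)→(13, 19): d=(1,8) right/bottom  bias=-1
  edge (13, 19)→(3, 8): d=(-10,-11) top-left  bias=+0
    (5,1)@(11, 3): e=[-69,0,138] → .  [on edge]
    (2,4)@(5, 9): e=[3,54,12] → X
    (3,4)@(7, 9): e=[-3,38,34] → .
    (2,5)@(5, 11): e=[21,56,-8] → .
    (3,5)@(7, 11): e=[15,40,14] → X
    (4,5)@(9, 11): e=[9,24,36] → X
    (5,5)@(11, 11): e=[3,8,58] → X
    (6,5)@(13, 11): e=[-3,-8,80] → .
    (3,6)@(7, 13): e=[33,42,-6] → .
    (4,6)@(9, 13): e=[27,26,16] → X
    (6,6)@(13, 13): e=[15,-6,60] → .
    (4,7)@(9, 15): e=[45,28,-4] → .
    (6,9)@(13, 19): e=[69,0,0] → .  [on edge]
  covered (7 px):
    . . . . . . . . .
    . . . . . . . . .
    . . . . . . . . .
    . . . . . . . . .
    . . X . . . . . .
    . . . X X X . . .
    . . . . X X . . .
    . . . . . X . . .
    . . . . . . . . .
    . . . . . . . . .

Answer: [54,12,3]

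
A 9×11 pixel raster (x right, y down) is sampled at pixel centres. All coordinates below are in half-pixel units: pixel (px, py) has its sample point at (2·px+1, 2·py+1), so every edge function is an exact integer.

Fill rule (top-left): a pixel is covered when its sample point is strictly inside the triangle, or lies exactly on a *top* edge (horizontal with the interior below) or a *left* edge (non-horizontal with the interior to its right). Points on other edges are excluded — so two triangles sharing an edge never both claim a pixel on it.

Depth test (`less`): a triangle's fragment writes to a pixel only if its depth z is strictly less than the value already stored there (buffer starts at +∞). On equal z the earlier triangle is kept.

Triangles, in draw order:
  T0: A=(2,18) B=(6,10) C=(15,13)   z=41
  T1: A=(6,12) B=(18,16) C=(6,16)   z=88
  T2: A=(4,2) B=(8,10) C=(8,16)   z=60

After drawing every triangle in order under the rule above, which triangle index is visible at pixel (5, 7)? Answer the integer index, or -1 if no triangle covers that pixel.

T0:
  2·area = 84
  edge (2, 18)→(6, 10): d=(4,-8) top-left  bias=+0
  edge (6, 10)→(15, 13): d=(9,3) right/bottom  bias=-1
  edge (15, 13)→(2, 18): d=(-13,5) right/bottom  bias=-1
    (1,4)@(3, 9): e=[-28,0,112] → ·  [on edge]
    (3,5)@(7, 11): e=[12,6,66] → #
    (4,5)@(9, 11): e=[28,0,56] → ·  [on edge]
    (2,6)@(5, 13): e=[4,30,50] → #
    (4,6)@(9, 13): e=[36,18,30] → #
    (5,6)@(11, 13): e=[52,12,20] → #
    (6,6)@(13, 13): e=[68,6,10] → #
    (7,6)@(15, 13): e=[84,0,0] → ·  [on edge]
    (2,7)@(5, 15): e=[12,48,24] → #
    (5,7)@(11, 15): e=[60,30,-6] → ·
    (6,7)@(13, 15): e=[76,24,-16] → ·
    (1,8)@(3, 17): e=[4,72,8] → #
  covered (10 px):
    · · · · · · · · ·
    · · · · · · · · ·
    · · · · · · · · ·
    · · · · · · · · ·
    · · · · · · · · ·
    · · · # · · · · ·
    · · # # # # # · ·
    · · # # # · · · ·
    · # · · · · · · ·
    · · · · · · · · ·
    · · · · · · · · ·
T1:
  2·area = 48
  edge (6, 12)→(18, 16): d=(12,4) right/bottom  bias=-1
  edge (18, 16)→(6, 16): d=(-12,0) right/bottom  bias=-1
  edge (6, 16)→(6, 12): d=(0,-4) top-left  bias=+0
    (1,5)@(3, 11): e=[0,60,-12] → ·  [on edge]
    (3,6)@(7, 13): e=[8,36,4] → #
    (4,6)@(9, 13): e=[0,36,12] → ·  [on edge]
    (3,7)@(7, 15): e=[32,12,4] → #
    (4,7)@(9, 15): e=[24,12,12] → #
    (5,7)@(11, 15): e=[16,12,20] → #
    (6,7)@(13, 15): e=[8,12,28] → #
    (7,7)@(15, 15): e=[0,12,36] → ·  [on edge]
    (3,8)@(7, 17): e=[56,-12,4] → ·
    (4,8)@(9, 17): e=[48,-12,12] → ·
    (5,8)@(11, 17): e=[40,-12,20] → ·
    (6,8)@(13, 17): e=[32,-12,28] → ·
  covered (5 px):
    · · · · · · · · ·
    · · · · · · · · ·
    · · · · · · · · ·
    · · · · · · · · ·
    · · · · · · · · ·
    · · · · · · · · ·
    · · · # · · · · ·
    · · · # # # # · ·
    · · · · · · · · ·
    · · · · · · · · ·
    · · · · · · · · ·
T2:
  2·area = 24
  edge (4, 2)→(8, 10): d=(4,8) right/bottom  bias=-1
  edge (8, 10)→(8, 16): d=(0,6) right/bottom  bias=-1
  edge (8, 16)→(4, 2): d=(-4,-14) top-left  bias=+0
    (2,2)@(5, 5): e=[4,18,2] → #
    (3,2)@(7, 5): e=[-12,6,30] → ·
    (2,3)@(5, 7): e=[12,18,-6] → ·
    (3,4)@(7, 9): e=[4,6,14] → #
    (4,4)@(9, 9): e=[-12,-6,42] → ·
    (3,5)@(7, 11): e=[12,6,6] → #
    (4,5)@(9, 11): e=[-4,-6,34] → ·
    (3,6)@(7, 13): e=[20,6,-2] → ·
  covered (3 px):
    · · · · · · · · ·
    · · · · · · · · ·
    · · # · · · · · ·
    · · · · · · · · ·
    · · · # · · · · ·
    · · · # · · · · ·
    · · · · · · · · ·
    · · · · · · · · ·
    · · · · · · · · ·
    · · · · · · · · ·
    · · · · · · · · ·

Z-buffer (winner per pixel, '.' = empty):
  . . . . . . . . .
  . . . . . . . . .
  . . 2 . . . . . .
  . . . . . . . . .
  . . . 2 . . . . .
  . . . 0 . . . . .
  . . 0 0 0 0 0 . .
  . . 0 0 0 1 1 . .
  . 0 . . . . . . .
  . . . . . . . . .
  . . . . . . . . .

Answer: 1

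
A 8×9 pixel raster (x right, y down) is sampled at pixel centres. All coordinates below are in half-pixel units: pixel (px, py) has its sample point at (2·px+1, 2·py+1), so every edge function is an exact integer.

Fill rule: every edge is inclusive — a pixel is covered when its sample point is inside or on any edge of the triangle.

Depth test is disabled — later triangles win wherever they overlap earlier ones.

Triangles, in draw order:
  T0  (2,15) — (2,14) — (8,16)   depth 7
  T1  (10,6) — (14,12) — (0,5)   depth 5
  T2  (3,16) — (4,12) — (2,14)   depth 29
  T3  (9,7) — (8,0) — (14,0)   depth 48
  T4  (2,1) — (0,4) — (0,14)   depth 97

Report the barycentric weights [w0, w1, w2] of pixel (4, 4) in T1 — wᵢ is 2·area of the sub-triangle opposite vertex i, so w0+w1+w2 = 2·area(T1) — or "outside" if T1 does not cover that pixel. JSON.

T0:
  2·area = 6
  edge (2, 15)→(2, 14): d=(0,-1) inclusive
  edge (2, 14)→(8, 16): d=(6,2) inclusive
  edge (8, 16)→(2, 15): d=(-6,-1) inclusive
    (1,7)@(3, 15): e=[1,4,1] → X
    (2,7)@(5, 15): e=[3,0,3] → X  [on edge]
    (3,7)@(7, 15): e=[5,-4,5] → .
    (1,8)@(3, 17): e=[1,16,-11] → .
    (2,8)@(5, 17): e=[3,12,-9] → .
    (5,8)@(11, 17): e=[9,0,-3] → .  [on edge]
  covered (2 px):
    . . . . . . . .
    . . . . . . . .
    . . . . . . . .
    . . . . . . . .
    . . . . . . . .
    . . . . . . . .
    . . . . . . . .
    . X X . . . . .
    . . . . . . . .
T1:
  2·area = 56
  edge (10, 6)→(14, 12): d=(4,6) inclusive
  edge (14, 12)→(0, 5): d=(-14,-7) inclusive
  edge (0, 5)→(10, 6): d=(10,1) inclusive
    (2,3)@(5, 7): e=[34,7,15] → X
    (3,3)@(7, 7): e=[22,21,13] → X
    (4,3)@(9, 7): e=[10,35,11] → X
    (5,3)@(11, 7): e=[-2,49,9] → .
    (2,4)@(5, 9): e=[42,-21,35] → .
    (3,4)@(7, 9): e=[30,-7,33] → .
    (4,4)@(9, 9): e=[18,7,31] → X
    (5,4)@(11, 9): e=[6,21,29] → X
    (6,4)@(13, 9): e=[-6,35,27] → .
    (4,5)@(9, 11): e=[26,-21,51] → .
    (5,5)@(11, 11): e=[14,-7,49] → .
    (6,5)@(13, 11): e=[2,7,47] → X
  covered (6 px):
    . . . . . . . .
    . . . . . . . .
    . . . . . . . .
    . . X X X . . .
    . . . . X X . .
    . . . . . . X .
    . . . . . . . .
    . . . . . . . .
    . . . . . . . .
T2:
  2·area = 6  (B↔C swapped to make it positive)
  edge (3, 16)→(2, 14): d=(-1,-2) inclusive
  edge (2, 14)→(4, 12): d=(2,-2) inclusive
  edge (4, 12)→(3, 16): d=(-1,4) inclusive
    (7,0)@(15, 1): e=[39,0,-33] → .  [on edge]
    (6,1)@(13, 3): e=[33,0,-27] → .  [on edge]
    (5,2)@(11, 5): e=[27,0,-21] → .  [on edge]
    (4,3)@(9, 7): e=[21,0,-15] → .  [on edge]
    (3,4)@(7, 9): e=[15,0,-9] → .  [on edge]
    (2,5)@(5, 11): e=[9,0,-3] → .  [on edge]
    (1,6)@(3, 13): e=[3,0,3] → X  [on edge]
    (2,6)@(5, 13): e=[7,4,-5] → .
    (0,7)@(1, 15): e=[-3,0,9] → .  [on edge]
    (1,7)@(3, 15): e=[1,4,1] → X
    (2,7)@(5, 15): e=[5,8,-7] → .
    (1,8)@(3, 17): e=[-1,8,-1] → .
  covered (2 px):
    . . . . . . . .
    . . . . . . . .
    . . . . . . . .
    . . . . . . . .
    . . . . . . . .
    . . . . . . . .
    . X . . . . . .
    . X . . . . . .
    . . . . . . . .
T3:
  2·area = 42
  edge (9, 7)→(8, 0): d=(-1,-7) inclusive
  edge (8, 0)→(14, 0): d=(6,0) inclusive
  edge (14, 0)→(9, 7): d=(-5,7) inclusive
    (4,0)@(9, 1): e=[6,6,30] → X
    (5,0)@(11, 1): e=[20,6,16] → X
    (6,0)@(13, 1): e=[34,6,2] → X
    (7,0)@(15, 1): e=[48,6,-12] → .
    (4,1)@(9, 3): e=[4,18,20] → X
    (6,1)@(13, 3): e=[32,18,-8] → .
    (4,2)@(9, 5): e=[2,30,10] → X
    (5,2)@(11, 5): e=[16,30,-4] → .
    (4,3)@(9, 7): e=[0,42,0] → X  [on edge]
    (5,3)@(11, 7): e=[14,42,-14] → .
    (4,4)@(9, 9): e=[-2,54,-10] → .
  covered (7 px):
    . . . . X X X .
    . . . . X X . .
    . . . . X . . .
    . . . . X . . .
    . . . . . . . .
    . . . . . . . .
    . . . . . . . .
    . . . . . . . .
    . . . . . . . .
T4:
  2·area = 20  (B↔C swapped to make it positive)
  edge (2, 1)→(0, 14): d=(-2,13) inclusive
  edge (0, 14)→(0, 4): d=(0,-10) inclusive
  edge (0, 4)→(2, 1): d=(2,-3) inclusive
    (0,1)@(1, 3): e=[9,10,1] → X
    (1,1)@(3, 3): e=[-17,30,7] → .
    (0,2)@(1, 5): e=[5,10,5] → X
    (1,2)@(3, 5): e=[-21,30,11] → .
    (0,3)@(1, 7): e=[1,10,9] → X
    (1,3)@(3, 7): e=[-25,30,15] → .
    (0,4)@(1, 9): e=[-3,10,13] → .
  covered (3 px):
    . . . . . . . .
    X . . . . . . .
    X . . . . . . .
    X . . . . . . .
    . . . . . . . .
    . . . . . . . .
    . . . . . . . .
    . . . . . . . .
    . . . . . . . .

Answer: [7,31,18]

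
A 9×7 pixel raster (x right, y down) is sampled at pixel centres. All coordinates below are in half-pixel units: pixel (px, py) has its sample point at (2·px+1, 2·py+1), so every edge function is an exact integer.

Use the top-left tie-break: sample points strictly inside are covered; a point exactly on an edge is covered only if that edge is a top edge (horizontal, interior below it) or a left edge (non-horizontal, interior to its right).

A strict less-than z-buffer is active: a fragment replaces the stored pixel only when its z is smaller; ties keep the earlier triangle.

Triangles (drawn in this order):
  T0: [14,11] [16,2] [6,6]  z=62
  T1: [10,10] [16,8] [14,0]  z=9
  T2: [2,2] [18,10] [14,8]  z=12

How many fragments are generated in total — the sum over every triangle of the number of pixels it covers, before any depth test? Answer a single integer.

T0:
  2·area = 82  (B↔C swapped to make it positive)
  edge (14, 11)→(6, 6): d=(-8,-5) top-left  bias=+0
  edge (6, 6)→(16, 2): d=(10,-4) top-left  bias=+0
  edge (16, 2)→(14, 11): d=(-2,9) right/bottom  bias=-1
    (7,1)@(15, 3): e=[69,6,7] → X
    (8,1)@(17, 3): e=[79,14,-11] → .
    (4,2)@(9, 5): e=[23,2,57] → X
    (5,2)@(11, 5): e=[33,10,39] → X
    (6,2)@(13, 5): e=[43,18,21] → X
    (8,2)@(17, 5): e=[63,34,-15] → .
    (4,3)@(9, 7): e=[7,22,53] → X
    (7,3)@(15, 7): e=[37,46,-1] → .
    (4,4)@(9, 9): e=[-9,42,49] → .
    (5,4)@(11, 9): e=[1,50,31] → X
    (7,4)@(15, 9): e=[21,66,-5] → .
    (5,5)@(11, 11): e=[-15,70,27] → .
  covered (10 px):
    . . . . . . . . .
    . . . . . . . X .
    . . . . X X X X .
    . . . . X X X . .
    . . . . . X X . .
    . . . . . . . . .
    . . . . . . . . .
T1:
  2·area = 52  (B↔C swapped to make it positive)
  edge (10, 10)→(14, 0): d=(4,-10) top-left  bias=+0
  edge (14, 0)→(16, 8): d=(2,8) right/bottom  bias=-1
  edge (16, 8)→(10, 10): d=(-6,2) right/bottom  bias=-1
    (6,1)@(13, 3): e=[2,14,36] → X
    (7,1)@(15, 3): e=[22,-2,32] → .
    (6,2)@(13, 5): e=[10,18,24] → X
    (7,2)@(15, 5): e=[30,2,20] → X
    (8,2)@(17, 5): e=[50,-14,16] → .
    (6,3)@(13, 7): e=[18,22,12] → X
    (8,3)@(17, 7): e=[58,-10,4] → .
    (5,4)@(11, 9): e=[6,42,4] → X
    (6,4)@(13, 9): e=[26,26,0] → .  [on edge]
    (7,4)@(15, 9): e=[46,10,-4] → .
    (3,5)@(7, 11): e=[-26,78,0] → .  [on edge]
    (5,5)@(11, 11): e=[14,46,-8] → .
    (0,6)@(1, 13): e=[-78,130,0] → .  [on edge]
  covered (6 px):
    . . . . . . . . .
    . . . . . . X . .
    . . . . . . X X .
    . . . . . . X X .
    . . . . . X . . .
    . . . . . . . . .
    . . . . . . . . .
T2:
  degenerate (2·area = 0) — covers nothing

Answer: 16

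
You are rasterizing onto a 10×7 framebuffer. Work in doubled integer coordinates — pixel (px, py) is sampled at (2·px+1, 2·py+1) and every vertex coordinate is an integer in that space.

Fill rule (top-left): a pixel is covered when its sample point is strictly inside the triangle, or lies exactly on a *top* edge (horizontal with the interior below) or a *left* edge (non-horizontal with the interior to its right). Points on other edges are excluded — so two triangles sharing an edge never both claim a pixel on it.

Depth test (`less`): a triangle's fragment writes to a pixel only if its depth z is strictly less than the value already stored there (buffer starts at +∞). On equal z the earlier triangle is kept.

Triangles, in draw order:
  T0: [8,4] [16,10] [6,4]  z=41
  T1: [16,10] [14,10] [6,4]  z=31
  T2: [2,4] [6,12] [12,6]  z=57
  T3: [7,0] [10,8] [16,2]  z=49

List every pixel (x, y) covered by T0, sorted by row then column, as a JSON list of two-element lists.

T0:
  2·area = 12
  edge (8, 4)→(16, 10): d=(8,6) right/bottom  bias=-1
  edge (16, 10)→(6, 4): d=(-10,-6) top-left  bias=+0
  edge (6, 4)→(8, 4): d=(2,0) top-left  bias=+0
    (0,0)@(1, 1): e=[18,0,-6] → ·  [on edge]
    (4,2)@(9, 5): e=[2,8,2] → █
    (5,2)@(11, 5): e=[-10,20,2] → ·
    (4,3)@(9, 7): e=[18,-12,6] → ·
    (5,3)@(11, 7): e=[6,0,6] → █  [on edge]
    (6,3)@(13, 7): e=[-6,12,6] → ·
    (5,4)@(11, 9): e=[22,-20,10] → ·
  covered (2 px):
    · · · · · · · · · ·
    · · · · · · · · · ·
    · · · · █ · · · · ·
    · · · · · █ · · · ·
    · · · · · · · · · ·
    · · · · · · · · · ·
    · · · · · · · · · ·
T1:
  2·area = 12
  edge (16, 10)→(14, 10): d=(-2,0) right/bottom  bias=-1
  edge (14, 10)→(6, 4): d=(-8,-6) top-left  bias=+0
  edge (6, 4)→(16, 10): d=(10,6) right/bottom  bias=-1
    (0,0)@(1, 1): e=[18,-6,0] → ·  [on edge]
    (5,3)@(11, 7): e=[6,6,0] → ·  [on edge]
    (6,4)@(13, 9): e=[2,2,8] → █
    (7,4)@(15, 9): e=[2,14,-4] → ·
    (6,5)@(13, 11): e=[-2,-14,28] → ·
  covered (1 px):
    · · · · · · · · · ·
    · · · · · · · · · ·
    · · · · · · · · · ·
    · · · · · · · · · ·
    · · · · · · █ · · ·
    · · · · · · · · · ·
    · · · · · · · · · ·
T2:
  2·area = 72  (B↔C swapped to make it positive)
  edge (2, 4)→(12, 6): d=(10,2) right/bottom  bias=-1
  edge (12, 6)→(6, 12): d=(-6,6) right/bottom  bias=-1
  edge (6, 12)→(2, 4): d=(-4,-8) top-left  bias=+0
    (8,0)@(17, 1): e=[-60,0,132] → ·  [on edge]
    (7,1)@(15, 3): e=[-36,0,108] → ·  [on edge]
    (1,2)@(3, 5): e=[8,60,4] → █
    (2,2)@(5, 5): e=[4,48,20] → █
    (3,2)@(7, 5): e=[0,36,36] → ·  [on edge]
    (6,2)@(13, 5): e=[-12,0,84] → ·  [on edge]
    (1,3)@(3, 7): e=[28,48,-4] → ·
    (2,3)@(5, 7): e=[24,36,12] → █
    (3,3)@(7, 7): e=[20,24,28] → █
    (4,3)@(9, 7): e=[16,12,44] → █
    (5,3)@(11, 7): e=[12,0,60] → ·  [on edge]
    (8,3)@(17, 7): e=[0,-36,108] → ·  [on edge]
    (4,4)@(9, 9): e=[36,0,36] → ·  [on edge]
    (3,5)@(7, 11): e=[60,0,12] → ·  [on edge]
    (2,6)@(5, 13): e=[84,0,-12] → ·  [on edge]
  covered (7 px):
    · · · · · · · · · ·
    · · · · · · · · · ·
    · █ █ · · · · · · ·
    · · █ █ █ · · · · ·
    · · █ █ · · · · · ·
    · · · · · · · · · ·
    · · · · · · · · · ·
T3:
  2·area = 66  (B↔C swapped to make it positive)
  edge (7, 0)→(16, 2): d=(9,2) right/bottom  bias=-1
  edge (16, 2)→(10, 8): d=(-6,6) right/bottom  bias=-1
  edge (10, 8)→(7, 0): d=(-3,-8) top-left  bias=+0
    (4,0)@(9, 1): e=[5,48,13] → █
    (5,0)@(11, 1): e=[1,36,29] → █
    (6,0)@(13, 1): e=[-3,24,45] → ·
    (8,0)@(17, 1): e=[-11,0,77] → ·  [on edge]
    (4,1)@(9, 3): e=[23,36,7] → █
    (6,1)@(13, 3): e=[15,12,39] → █
    (7,1)@(15, 3): e=[11,0,55] → ·  [on edge]
    (4,2)@(9, 5): e=[41,24,1] → █
    (6,2)@(13, 5): e=[33,0,33] → ·  [on edge]
    (4,3)@(9, 7): e=[59,12,-5] → ·
    (5,3)@(11, 7): e=[55,0,11] → ·  [on edge]
    (4,4)@(9, 9): e=[77,0,-11] → ·  [on edge]
    (3,5)@(7, 11): e=[99,0,-33] → ·  [on edge]
    (2,6)@(5, 13): e=[121,0,-55] → ·  [on edge]
  covered (7 px):
    · · · · █ █ · · · ·
    · · · · █ █ █ · · ·
    · · · · █ █ · · · ·
    · · · · · · · · · ·
    · · · · · · · · · ·
    · · · · · · · · · ·
    · · · · · · · · · ·

Final: [[4,2],[5,3]]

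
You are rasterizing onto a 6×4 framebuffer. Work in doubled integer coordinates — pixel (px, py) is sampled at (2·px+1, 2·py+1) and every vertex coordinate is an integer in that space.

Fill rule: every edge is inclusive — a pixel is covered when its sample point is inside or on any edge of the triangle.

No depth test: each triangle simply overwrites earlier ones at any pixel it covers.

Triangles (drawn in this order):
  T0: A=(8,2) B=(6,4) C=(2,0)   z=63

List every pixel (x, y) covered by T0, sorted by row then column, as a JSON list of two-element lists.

T0:
  2·area = 16
  edge (8, 2)→(6, 4): d=(-2,2) inclusive
  edge (6, 4)→(2, 0): d=(-4,-4) inclusive
  edge (2, 0)→(8, 2): d=(6,2) inclusive
    (1,0)@(3, 1): e=[12,0,4] → X  [on edge]
    (2,0)@(5, 1): e=[8,8,0] → X  [on edge]
    (3,0)@(7, 1): e=[4,16,-4] → .
    (4,0)@(9, 1): e=[0,24,-8] → .  [on edge]
    (1,1)@(3, 3): e=[8,-8,16] → .
    (2,1)@(5, 3): e=[4,0,12] → X  [on edge]
    (3,1)@(7, 3): e=[0,8,8] → X  [on edge]
    (4,1)@(9, 3): e=[-4,16,4] → .
    (5,1)@(11, 3): e=[-8,24,0] → .  [on edge]
    (2,2)@(5, 5): e=[0,-8,24] → .  [on edge]
    (3,2)@(7, 5): e=[-4,0,20] → .  [on edge]
    (1,3)@(3, 7): e=[0,-24,40] → .  [on edge]
    (4,3)@(9, 7): e=[-12,0,28] → .  [on edge]
  covered (4 px):
    . X X . . .
    . . X X . .
    . . . . . .
    . . . . . .

Answer: [[1,0],[2,0],[2,1],[3,1]]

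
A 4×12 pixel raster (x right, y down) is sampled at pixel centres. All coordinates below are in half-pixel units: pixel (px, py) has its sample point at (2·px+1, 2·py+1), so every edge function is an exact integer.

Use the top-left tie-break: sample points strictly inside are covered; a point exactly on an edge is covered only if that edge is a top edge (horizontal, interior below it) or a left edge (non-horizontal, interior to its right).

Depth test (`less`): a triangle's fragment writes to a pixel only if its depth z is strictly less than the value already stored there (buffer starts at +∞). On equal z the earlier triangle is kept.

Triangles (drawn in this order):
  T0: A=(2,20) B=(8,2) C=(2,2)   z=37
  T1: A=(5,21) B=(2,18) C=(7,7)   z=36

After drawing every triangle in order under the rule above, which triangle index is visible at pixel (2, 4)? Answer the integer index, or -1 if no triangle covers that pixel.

T0:
  2·area = 108  (B↔C swapped to make it positive)
  edge (2, 20)→(2, 2): d=(0,-18) top-left  bias=+0
  edge (2, 2)→(8, 2): d=(6,0) top-left  bias=+0
  edge (8, 2)→(2, 20): d=(-6,18) right/bottom  bias=-1
    (1,1)@(3, 3): e=[18,6,84] → X
    (2,1)@(5, 3): e=[54,6,48] → X
    (3,1)@(7, 3): e=[90,6,12] → X
    (1,2)@(3, 5): e=[18,18,72] → X
    (3,2)@(7, 5): e=[90,18,0] → .  [on edge]
    (1,3)@(3, 7): e=[18,30,60] → X
    (3,3)@(7, 7): e=[90,30,-12] → .
    (1,4)@(3, 9): e=[18,42,48] → X
    (3,4)@(7, 9): e=[90,42,-24] → .
    (1,5)@(3, 11): e=[18,54,36] → X
    (2,5)@(5, 11): e=[54,54,0] → .  [on edge]
    (1,6)@(3, 13): e=[18,66,24] → X
    (1,8)@(3, 17): e=[18,90,0] → .  [on edge]
    (0,11)@(1, 23): e=[-18,126,0] → .  [on edge]
  covered (12 px):
    . . . .
    . X X X
    . X X .
    . X X .
    . X X .
    . X . .
    . X . .
    . X . .
    . . . .
    . . . .
    . . . .
    . . . .
T1:
  2·area = 48
  edge (5, 21)→(2, 18): d=(-3,-3) top-left  bias=+0
  edge (2, 18)→(7, 7): d=(5,-11) top-left  bias=+0
  edge (7, 7)→(5, 21): d=(-2,14) right/bottom  bias=-1
    (3,3)@(7, 7): e=[48,0,0] → .  [on edge]
    (2,6)@(5, 13): e=[24,8,16] → X
    (3,6)@(7, 13): e=[30,30,-12] → .
    (2,7)@(5, 15): e=[18,18,12] → X
    (3,7)@(7, 15): e=[24,40,-16] → .
    (0,8)@(1, 17): e=[0,-16,64] → .  [on edge]
    (1,8)@(3, 17): e=[6,6,36] → X
    (3,8)@(7, 17): e=[18,50,-20] → .
    (1,9)@(3, 19): e=[0,16,32] → X  [on edge]
    (3,9)@(7, 19): e=[12,60,-24] → .
    (1,10)@(3, 21): e=[-6,26,28] → .
    (2,10)@(5, 21): e=[0,48,0] → .  [on edge]
    (3,11)@(7, 23): e=[0,80,-32] → .  [on edge]
  covered (6 px):
    . . . .
    . . . .
    . . . .
    . . . .
    . . . .
    . . . .
    . . X .
    . . X .
    . X X .
    . X X .
    . . . .
    . . . .

Z-buffer (winner per pixel, '.' = empty):
  . . . .
  . 0 0 0
  . 0 0 .
  . 0 0 .
  . 0 0 .
  . 0 . .
  . 0 1 .
  . 0 1 .
  . 1 1 .
  . 1 1 .
  . . . .
  . . . .

Answer: 0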